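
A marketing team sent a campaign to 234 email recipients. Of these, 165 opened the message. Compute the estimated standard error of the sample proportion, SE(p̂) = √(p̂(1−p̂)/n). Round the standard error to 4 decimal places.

p̂ = 165/234 = 0.70513.
p̂(1−p̂) = 0.207922.
Dividing by n and taking the root: √0.000888556 = 0.0298.

SE = 0.0298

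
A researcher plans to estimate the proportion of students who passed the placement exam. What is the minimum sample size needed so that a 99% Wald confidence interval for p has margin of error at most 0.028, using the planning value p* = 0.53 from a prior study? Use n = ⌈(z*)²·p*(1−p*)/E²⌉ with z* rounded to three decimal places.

n = 2109

For 99% confidence, z* = 2.576.
p*(1−p*) = 0.2491.
Required n before rounding: 6.635776 × 0.2491 / 0.028² = 2108.382.
⌈2108.382⌉ = 2109.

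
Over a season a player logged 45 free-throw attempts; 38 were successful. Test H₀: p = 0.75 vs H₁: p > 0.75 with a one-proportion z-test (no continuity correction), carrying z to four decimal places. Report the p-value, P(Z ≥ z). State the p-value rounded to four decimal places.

p-value = 0.0717

The sample proportion is 38/45 = 0.84444.
SE₀ = √(0.75·0.25/45) = 0.064550.
Test statistic (full precision, shown to 4 dp): z = (38/45 − 0.75)/SE₀ ≈ 1.4631.
p-value = P(Z ≥ z) with z = 1.4631 → 0.0717.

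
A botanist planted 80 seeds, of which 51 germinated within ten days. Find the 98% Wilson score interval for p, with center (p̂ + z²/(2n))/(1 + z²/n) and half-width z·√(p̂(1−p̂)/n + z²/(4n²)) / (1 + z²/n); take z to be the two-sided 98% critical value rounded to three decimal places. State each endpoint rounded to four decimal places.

(0.5075, 0.7501)

p̂ = 51/80 = 0.63750; z = 2.326, so z² = 5.410276.
Denominator 1 + z²/n = 1 + 5.410276/80 = 1.067628.
Center = (0.63750 + 0.033814)/1.067628 = 0.62879.
Radicand: p̂(1−p̂)/n + z²/(4n²) = 0.002888672 + 0.000211339 = 0.003100011.
Half-width = 2.326·√0.003100011/1.067628 = 0.12130.
CI: 0.62879 ± 0.12130 = (0.5075, 0.7501).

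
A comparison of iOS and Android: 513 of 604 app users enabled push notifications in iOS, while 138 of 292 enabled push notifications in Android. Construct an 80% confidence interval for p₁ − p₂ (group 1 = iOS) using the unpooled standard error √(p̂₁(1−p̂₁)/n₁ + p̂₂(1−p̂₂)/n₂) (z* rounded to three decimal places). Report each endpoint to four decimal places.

p̂₁ = 0.84934, p̂₂ = 0.47260, so the observed difference is 0.37674.
SE = √(0.000211859 + 0.000853594) = √0.001065453 = 0.032641.
z* = 1.282 at the 80% level. Margin of error = 0.04185.
Interval: 0.37674 ± 0.04185 → (0.3349, 0.4186).

(0.3349, 0.4186)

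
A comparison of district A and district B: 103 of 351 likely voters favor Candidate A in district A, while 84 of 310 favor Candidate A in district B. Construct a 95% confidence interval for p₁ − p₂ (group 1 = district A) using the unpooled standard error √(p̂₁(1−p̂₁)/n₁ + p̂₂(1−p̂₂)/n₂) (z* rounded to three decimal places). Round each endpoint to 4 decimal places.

p̂₁ = 103/351 = 0.29345, p̂₂ = 84/310 = 0.27097; p̂₁ − p̂₂ = 0.02248.
SE = √(0.000590701 + 0.000637239) = √0.001227940 = 0.035042.
z* = 1.960 at the 95% level. Margin = 1.960·0.035042 = 0.06868.
So the interval runs from -0.0462 to 0.0912.

(-0.0462, 0.0912)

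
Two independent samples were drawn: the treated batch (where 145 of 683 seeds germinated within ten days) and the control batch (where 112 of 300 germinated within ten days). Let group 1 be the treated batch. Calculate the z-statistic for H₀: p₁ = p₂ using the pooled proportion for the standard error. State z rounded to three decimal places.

z = -5.291

Sample proportions: p̂₁ = 145/683 = 0.21230 and p̂₂ = 112/300 = 0.37333.
Pooled p̂ = (145+112)/(683+300) = 257/983 = 0.26144.
SE = √[p̂(1−p̂)(1/n₁+1/n₂)] = √[0.26144·0.73856·(1/683+1/300)] ≈ 0.030436.
z = -0.16103/0.030436 = -5.291.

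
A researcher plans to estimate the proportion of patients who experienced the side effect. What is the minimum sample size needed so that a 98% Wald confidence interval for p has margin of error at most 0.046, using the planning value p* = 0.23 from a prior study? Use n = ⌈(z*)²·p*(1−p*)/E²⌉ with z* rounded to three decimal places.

For 98% confidence, z* = 2.326.
p*(1−p*) = 0.1771.
(z*)²·p*(1−p*)/E² = 5.410276·0.1771/0.002116 = 452.817.
⌈452.817⌉ = 453.

n = 453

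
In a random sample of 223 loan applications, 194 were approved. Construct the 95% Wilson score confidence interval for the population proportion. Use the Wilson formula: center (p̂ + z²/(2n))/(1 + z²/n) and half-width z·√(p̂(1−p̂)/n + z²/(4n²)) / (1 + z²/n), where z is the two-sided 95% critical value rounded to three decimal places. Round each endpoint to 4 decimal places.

(0.8195, 0.9079)

Here p̂ = 194/223 = 0.86996 and z = 1.960 (z² = 3.841600).
1 + z²/n = 1.017227.
Center = (0.86996 + 0.008613)/1.017227 = 0.86369.
Radicand: p̂(1−p̂)/n + z²/(4n²) = 0.000507324 + 0.000019313 = 0.000526637.
Half-width = 1.960·√0.000526637/1.017227 = 0.04422.
So the interval runs from 0.8195 to 0.9079.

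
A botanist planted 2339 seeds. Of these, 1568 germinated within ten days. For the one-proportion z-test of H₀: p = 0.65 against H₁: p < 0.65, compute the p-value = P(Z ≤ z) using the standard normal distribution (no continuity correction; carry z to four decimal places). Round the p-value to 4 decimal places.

Sample proportion p̂ = 1568/2339 = 0.67037.
SE₀ = √(0.65·0.35/2339) = 0.009862.
z = (p̂ − p₀)/SE = (1568/2339 − 0.65)/0.009862 ≈ 2.0657.
p-value = P(Z ≤ z) with z = 2.0657 → 0.9806.

p-value = 0.9806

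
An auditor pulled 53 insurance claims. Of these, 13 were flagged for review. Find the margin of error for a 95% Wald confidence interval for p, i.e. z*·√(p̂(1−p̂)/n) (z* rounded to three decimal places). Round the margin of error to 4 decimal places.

ME = 0.1158

p̂ = 13/53 = 0.24528.
SE(p̂) = √(0.24528·0.75472/53) = 0.059100.
For 95% confidence, z* = 1.960.
ME = 1.960·0.059100 = 0.1158.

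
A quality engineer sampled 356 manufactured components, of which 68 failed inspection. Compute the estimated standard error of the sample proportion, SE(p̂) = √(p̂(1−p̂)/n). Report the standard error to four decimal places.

SE = 0.0208

The sample proportion is 68/356 = 0.19101.
p̂(1−p̂) = 0.154525.
SE = √(0.154525/356) = 0.0208.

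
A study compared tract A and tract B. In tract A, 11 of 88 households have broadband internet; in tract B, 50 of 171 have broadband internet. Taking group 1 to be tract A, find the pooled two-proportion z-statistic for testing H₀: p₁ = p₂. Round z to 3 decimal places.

z = -3.007

p̂₁ = 11/88 = 0.12500, p̂₂ = 50/171 = 0.29240.
Pooled p̂ = (11+50)/(88+171) = 61/259 = 0.23552.
Pooled SE = √[0.1800510·0.01721159] ≈ 0.055668.
z = -0.16740/0.055668 = -3.007.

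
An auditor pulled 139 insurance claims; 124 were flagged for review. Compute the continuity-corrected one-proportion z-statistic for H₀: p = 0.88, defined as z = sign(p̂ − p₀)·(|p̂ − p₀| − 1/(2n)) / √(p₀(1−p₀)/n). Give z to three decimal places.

z = 0.308

With x = 124 successes in n = 139, p̂ = 0.89209. p̂ − p₀ = 0.012086.
Continuity correction 1/(2n) = 1/278 = 0.003597.
Corrected numerator: |0.012086| − 0.003597 = 0.008489.
Null standard error: √(0.88·0.12/139) = √0.000759712 = 0.027563.
z = +0.008489/0.027563 = 0.308.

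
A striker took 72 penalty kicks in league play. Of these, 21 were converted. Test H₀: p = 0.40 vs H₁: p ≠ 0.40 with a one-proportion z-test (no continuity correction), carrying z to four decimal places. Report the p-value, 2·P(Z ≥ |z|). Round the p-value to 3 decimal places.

The sample proportion is 21/72 = 0.29167.
SE₀ = √(0.40·0.60/72) = 0.057735.
Test statistic (full precision, shown to 4 dp): z = (21/72 − 0.40)/SE₀ ≈ -1.8764.
p-value = 2·P(Z ≥ |z|) with z = -1.8764 → 0.061.

p-value = 0.061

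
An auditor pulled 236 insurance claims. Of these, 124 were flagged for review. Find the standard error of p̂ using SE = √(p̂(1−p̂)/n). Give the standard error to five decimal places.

SE = 0.03251

Sample proportion p̂ = 124/236 = 0.52542.
p̂(1−p̂) = 0.52542·0.47458 = 0.249354.
SE = √(0.249354/236) = 0.03251.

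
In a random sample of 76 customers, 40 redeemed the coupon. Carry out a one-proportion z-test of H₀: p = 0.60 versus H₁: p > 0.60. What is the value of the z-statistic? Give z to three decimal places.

z = -1.311

p̂ = 40/76 = 0.52632.
Under H₀, SE = √(p₀(1−p₀)/n) = √(0.60·0.40/76) = √0.003157895 = 0.056195.
z = (0.52632 − 0.60)/0.056195 = -0.07368/0.056195 = -1.311.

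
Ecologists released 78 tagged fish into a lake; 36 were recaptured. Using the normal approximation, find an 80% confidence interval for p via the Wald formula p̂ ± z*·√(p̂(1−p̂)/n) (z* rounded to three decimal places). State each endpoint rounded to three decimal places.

(0.389, 0.534)

The sample proportion is 36/78 = 0.46154.
SE = √(p̂(1−p̂)/n) = √(0.248521/78) = 0.056446.
z* = 1.282 at the 80% level.
Margin of error: 1.282 × 0.056446 = 0.07236.
CI: 0.46154 ± 0.07236 = (0.389, 0.534).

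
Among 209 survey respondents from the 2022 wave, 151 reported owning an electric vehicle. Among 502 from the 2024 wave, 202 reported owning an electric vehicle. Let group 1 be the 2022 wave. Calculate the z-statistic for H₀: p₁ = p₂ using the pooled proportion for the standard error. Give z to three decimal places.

z = 7.777

p̂₁ = 151/209 = 0.72249, p̂₂ = 202/502 = 0.40239.
Pooling: p̂ = 353/711 = 0.49648.
Pooled SE = √[0.2499876·0.00677672] ≈ 0.041159.
z = 0.32010/0.041159 = 7.777.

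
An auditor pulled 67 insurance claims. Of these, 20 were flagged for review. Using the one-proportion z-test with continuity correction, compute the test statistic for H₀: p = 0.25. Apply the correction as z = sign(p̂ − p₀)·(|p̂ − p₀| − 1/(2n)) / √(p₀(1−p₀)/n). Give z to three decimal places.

Sample proportion p̂ = 20/67 = 0.29851. p̂ − p₀ = 0.048507.
1/(2n) = 0.007463.
Corrected numerator: |0.048507| − 0.007463 = 0.041044.
Under H₀, SE = √(p₀(1−p₀)/n) = √(0.25·0.75/67) = √0.002798507 = 0.052901.
z = (+)0.041044/0.052901 = 0.776.

z = 0.776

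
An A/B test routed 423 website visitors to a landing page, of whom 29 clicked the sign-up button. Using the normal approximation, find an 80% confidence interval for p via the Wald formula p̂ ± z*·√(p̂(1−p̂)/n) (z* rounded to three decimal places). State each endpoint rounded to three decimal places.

(0.053, 0.084)

Sample proportion p̂ = 29/423 = 0.06856.
SE = √(p̂(1−p̂)/n) = √(0.063858/423) = 0.012287.
For 80% confidence, z* = 1.282.
Margin of error: 1.282 × 0.012287 = 0.01575.
So the interval runs from 0.053 to 0.084.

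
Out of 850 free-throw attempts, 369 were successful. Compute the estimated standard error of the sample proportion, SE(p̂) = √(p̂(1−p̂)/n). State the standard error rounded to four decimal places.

SE = 0.0170

p̂ = 369/850 = 0.43412.
p̂(1−p̂) = 0.43412·0.56588 = 0.245660.
Dividing by n and taking the root: √0.000289012 = 0.0170.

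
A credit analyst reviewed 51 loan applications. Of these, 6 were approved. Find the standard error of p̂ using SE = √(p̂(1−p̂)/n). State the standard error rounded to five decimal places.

SE = 0.04512

The sample proportion is 6/51 = 0.11765.
p̂(1−p̂) = 0.103808.
Dividing by n and taking the root: √0.002035451 = 0.04512.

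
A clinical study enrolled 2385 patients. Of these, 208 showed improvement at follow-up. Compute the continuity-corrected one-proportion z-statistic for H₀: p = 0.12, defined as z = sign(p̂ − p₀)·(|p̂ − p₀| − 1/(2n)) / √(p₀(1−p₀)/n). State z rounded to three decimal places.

With x = 208 successes in n = 2385, p̂ = 0.08721. p̂ − p₀ = -0.032788.
1/(2n) = 0.000210.
Corrected numerator: |-0.032788| − 0.000210 = 0.032578.
SE₀ = √(0.12·0.88/2385) = 0.006654.
z = (−)0.032578/0.006654 = -4.896.

z = -4.896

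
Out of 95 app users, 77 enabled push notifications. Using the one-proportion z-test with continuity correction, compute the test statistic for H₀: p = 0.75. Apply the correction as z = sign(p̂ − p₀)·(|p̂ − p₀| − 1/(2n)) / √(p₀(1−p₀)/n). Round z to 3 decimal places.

With x = 77 successes in n = 95, p̂ = 0.81053. p̂ − p₀ = 0.060526.
Continuity correction 1/(2n) = 1/190 = 0.005263.
Corrected numerator: |0.060526| − 0.005263 = 0.055263.
SE₀ = √(0.75·0.25/95) = 0.044426.
z = (+)0.055263/0.044426 = 1.244.

z = 1.244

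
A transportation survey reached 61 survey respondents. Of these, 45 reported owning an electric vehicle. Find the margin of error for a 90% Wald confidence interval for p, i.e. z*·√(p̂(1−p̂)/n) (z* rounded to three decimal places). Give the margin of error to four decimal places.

p̂ = 45/61 = 0.73770.
SE(p̂) = √(0.73770·0.26230/61) = 0.056321.
For 90% confidence, z* = 1.645.
So ME = 0.0926.

ME = 0.0926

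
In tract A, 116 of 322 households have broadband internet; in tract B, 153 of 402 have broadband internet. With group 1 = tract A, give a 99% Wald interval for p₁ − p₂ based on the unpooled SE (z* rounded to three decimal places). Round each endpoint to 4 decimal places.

p̂₁ = 116/322 = 0.36025, p̂₂ = 153/402 = 0.38060; p̂₁ − p̂₂ = -0.02035.
SE = √(0.000715744 + 0.000586425) = √0.001302169 = 0.036086.
z* = 2.576 at the 99% level. Margin of error = 0.09296.
Interval: -0.02035 ± 0.09296 → (-0.1133, 0.0726).

(-0.1133, 0.0726)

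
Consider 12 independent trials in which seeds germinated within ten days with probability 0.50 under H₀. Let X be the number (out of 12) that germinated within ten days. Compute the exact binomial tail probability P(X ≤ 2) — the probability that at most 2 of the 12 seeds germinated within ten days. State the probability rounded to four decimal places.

P = 0.0193

X is binomial with n = 12 and p = 0.50.
P(X ≤ 2) = C(12,0)·0.50^0·0.50^12 + C(12,1)·0.50^1·0.50^11 + C(12,2)·0.50^2·0.50^10.
= 0.000244 + 0.002930 + 0.016113 = 0.0193.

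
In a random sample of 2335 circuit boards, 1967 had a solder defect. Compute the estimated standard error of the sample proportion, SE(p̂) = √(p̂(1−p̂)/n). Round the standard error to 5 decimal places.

With x = 1967 successes in n = 2335, p̂ = 0.84240.
p̂(1−p̂) = 0.132762.
Dividing by n and taking the root: √0.000056857 = 0.00754.

SE = 0.00754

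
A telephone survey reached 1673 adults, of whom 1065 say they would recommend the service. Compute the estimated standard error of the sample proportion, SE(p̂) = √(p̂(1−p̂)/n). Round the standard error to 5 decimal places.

With x = 1065 successes in n = 1673, p̂ = 0.63658.
p̂(1−p̂) = 0.231346.
Dividing by n and taking the root: √0.000138282 = 0.01176.

SE = 0.01176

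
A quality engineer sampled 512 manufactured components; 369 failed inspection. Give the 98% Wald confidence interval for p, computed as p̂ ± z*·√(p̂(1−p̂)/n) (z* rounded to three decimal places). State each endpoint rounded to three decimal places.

(0.675, 0.767)

p̂ = 369/512 = 0.72070.
Standard error of p̂: √(0.201290/512) = √0.000393145 = 0.019828.
The 98% critical value is z* = 2.326.
Margin of error: 2.326 × 0.019828 = 0.04612.
So the interval runs from 0.675 to 0.767.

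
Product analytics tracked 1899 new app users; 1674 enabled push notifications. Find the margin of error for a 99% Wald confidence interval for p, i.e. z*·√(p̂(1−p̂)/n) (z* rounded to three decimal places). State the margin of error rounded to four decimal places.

p̂ = 1674/1899 = 0.88152.
SE = √(p̂(1−p̂)/n) = √(0.104445/1899) = 0.007416.
For 99% confidence, z* = 2.576.
So ME = 0.0191.

ME = 0.0191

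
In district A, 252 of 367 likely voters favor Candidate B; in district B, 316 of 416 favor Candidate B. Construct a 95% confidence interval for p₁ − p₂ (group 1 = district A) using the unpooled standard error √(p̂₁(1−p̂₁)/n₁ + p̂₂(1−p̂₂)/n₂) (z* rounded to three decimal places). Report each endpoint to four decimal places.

p̂₁ = 252/367 = 0.68665, p̂₂ = 316/416 = 0.75962; p̂₁ − p̂₂ = -0.07297.
SE = √(0.000586273 + 0.000438942) = √0.001025215 = 0.032019.
The 95% critical value is z* = 1.960. Margin of error = 0.06276.
So the interval runs from -0.1357 to -0.0102.

(-0.1357, -0.0102)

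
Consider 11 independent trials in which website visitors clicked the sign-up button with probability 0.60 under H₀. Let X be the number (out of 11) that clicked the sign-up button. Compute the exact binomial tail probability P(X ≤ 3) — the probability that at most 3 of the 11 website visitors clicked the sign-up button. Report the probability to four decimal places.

X ~ Binomial(n=11, p=0.60).
P(X ≤ 3) = C(11,0)·0.60^0·0.40^11 + C(11,1)·0.60^1·0.40^10 + C(11,2)·0.60^2·0.40^9 + C(11,3)·0.60^3·0.40^8.
= 0.000042 + 0.000692 + 0.005190 + 0.023357 = 0.0293.

P = 0.0293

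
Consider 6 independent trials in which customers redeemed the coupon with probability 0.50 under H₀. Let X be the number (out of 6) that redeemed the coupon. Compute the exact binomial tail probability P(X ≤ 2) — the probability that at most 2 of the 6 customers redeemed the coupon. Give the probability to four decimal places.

X is binomial with n = 6 and p = 0.50.
P(X ≤ 2) = C(6,0)·0.50^0·0.50^6 + C(6,1)·0.50^1·0.50^5 + C(6,2)·0.50^2·0.50^4.
= 0.015625 + 0.093750 + 0.234375 = 0.3438.

P = 0.3438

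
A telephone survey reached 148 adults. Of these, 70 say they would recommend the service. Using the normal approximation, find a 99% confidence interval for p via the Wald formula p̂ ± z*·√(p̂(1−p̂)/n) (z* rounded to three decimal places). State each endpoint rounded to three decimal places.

(0.367, 0.579)

With x = 70 successes in n = 148, p̂ = 0.47297.
SE = √(p̂(1−p̂)/n) = √(0.249270/148) = 0.041040.
The 99% critical value is z* = 2.576.
Margin of error: 2.576 × 0.041040 = 0.10572.
So the interval runs from 0.367 to 0.579.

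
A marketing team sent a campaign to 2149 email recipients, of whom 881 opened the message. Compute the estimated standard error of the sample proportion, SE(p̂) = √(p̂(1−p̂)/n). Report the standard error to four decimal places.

p̂ = 881/2149 = 0.40996.
p̂(1−p̂) = 0.40996·0.59004 = 0.241893.
SE = √(0.241893/2149) = √0.000112561 = 0.0106.

SE = 0.0106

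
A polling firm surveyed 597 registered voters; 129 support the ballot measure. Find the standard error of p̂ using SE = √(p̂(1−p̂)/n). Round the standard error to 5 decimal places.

Sample proportion p̂ = 129/597 = 0.21608.
p̂(1−p̂) = 0.169389.
SE = √(0.169389/597) = √0.000283734 = 0.01684.

SE = 0.01684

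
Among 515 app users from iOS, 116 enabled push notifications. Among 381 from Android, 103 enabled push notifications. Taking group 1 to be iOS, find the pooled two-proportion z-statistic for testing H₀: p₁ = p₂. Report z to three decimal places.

p̂₁ = 116/515 = 0.22524, p̂₂ = 103/381 = 0.27034.
Pooling: p̂ = 219/896 = 0.24442.
Pooled SE = √[0.1846787·0.00456642] ≈ 0.029040.
z = (p̂₁ − p̂₂)/SE = (0.22524 − 0.27034)/0.029040 = -0.04510/0.029040 = -1.553.

z = -1.553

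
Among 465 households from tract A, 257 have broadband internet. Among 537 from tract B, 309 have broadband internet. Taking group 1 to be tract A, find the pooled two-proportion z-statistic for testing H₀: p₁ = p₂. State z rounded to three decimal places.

z = -0.724

p̂₁ = 257/465 = 0.55269, p̂₂ = 309/537 = 0.57542.
Pooling: p̂ = 566/1002 = 0.56487.
SE = √[p̂(1−p̂)(1/n₁+1/n₂)] = √[0.56487·0.43513·(1/465+1/537)] ≈ 0.031405.
z = (p̂₁ − p̂₂)/SE = (0.55269 − 0.57542)/0.031405 = -0.02273/0.031405 = -0.724.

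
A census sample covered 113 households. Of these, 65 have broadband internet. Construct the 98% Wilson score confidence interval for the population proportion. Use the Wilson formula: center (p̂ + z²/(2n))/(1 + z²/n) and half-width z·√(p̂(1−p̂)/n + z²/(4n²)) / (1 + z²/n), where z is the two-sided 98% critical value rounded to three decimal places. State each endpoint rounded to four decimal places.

(0.4661, 0.6775)

p̂ = 65/113 = 0.57522; z = 2.326, so z² = 5.410276.
1 + z²/n = 1.047879.
Adjusted center: (0.57522 + z²/(2n))/1.047879 = 0.57178.
Radicand: p̂(1−p̂)/n + z²/(4n²) = 0.002162317 + 0.000105926 = 0.002268243.
Half-width = z·√(radicand)/denom = 2.326·0.047626/1.047879 = 0.10572.
CI: 0.57178 ± 0.10572 = (0.4661, 0.6775).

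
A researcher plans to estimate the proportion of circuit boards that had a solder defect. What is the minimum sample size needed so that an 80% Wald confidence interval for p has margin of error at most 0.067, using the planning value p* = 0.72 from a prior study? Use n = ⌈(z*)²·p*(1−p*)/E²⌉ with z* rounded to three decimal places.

n = 74

z* = 1.282 at the 80% level.
p*(1−p*) = 0.2016.
Required n before rounding: 1.643524 × 0.2016 / 0.067² = 73.810.
⌈73.810⌉ = 74.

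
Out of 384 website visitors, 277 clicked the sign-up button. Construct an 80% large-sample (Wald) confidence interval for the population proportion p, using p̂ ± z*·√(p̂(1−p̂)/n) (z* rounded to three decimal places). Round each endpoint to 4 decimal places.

(0.6920, 0.7507)

The sample proportion is 277/384 = 0.72135.
SE(p̂) = √(0.72135·0.27865/384) = 0.022879.
The 80% critical value is z* = 1.282.
Margin = 1.282·0.022879 = 0.02933.
So the interval runs from 0.6920 to 0.7507.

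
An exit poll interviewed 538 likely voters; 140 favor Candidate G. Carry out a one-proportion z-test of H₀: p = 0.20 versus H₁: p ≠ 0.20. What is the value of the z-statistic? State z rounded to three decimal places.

p̂ = 140/538 = 0.26022.
Null standard error: √(0.20·0.80/538) = √0.000297398 = 0.017245.
Test statistic: z = 0.06022/0.017245 = 3.492.

z = 3.492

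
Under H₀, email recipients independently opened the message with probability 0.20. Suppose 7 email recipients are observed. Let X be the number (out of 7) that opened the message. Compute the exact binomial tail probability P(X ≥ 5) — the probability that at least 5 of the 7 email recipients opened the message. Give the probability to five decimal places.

P = 0.00467

X ~ Binomial(n=7, p=0.20).
P(X ≥ 5) = C(7,5)·0.20^5·0.80^2 + C(7,6)·0.20^6·0.80^1 + C(7,7)·0.20^7·0.80^0.
= 0.004301 + 0.000358 + 0.000013 = 0.00467.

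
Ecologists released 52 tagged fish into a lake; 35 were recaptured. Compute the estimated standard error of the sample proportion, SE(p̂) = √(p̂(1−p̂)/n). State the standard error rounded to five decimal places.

SE = 0.06505

The sample proportion is 35/52 = 0.67308.
p̂(1−p̂) = 0.67308·0.32692 = 0.220043.
SE = √(0.220043/52) = √0.004231596 = 0.06505.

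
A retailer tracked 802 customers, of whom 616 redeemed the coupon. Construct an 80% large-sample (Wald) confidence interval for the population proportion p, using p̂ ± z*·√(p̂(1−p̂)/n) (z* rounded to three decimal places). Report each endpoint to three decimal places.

With x = 616 successes in n = 802, p̂ = 0.76808.
SE = √(p̂(1−p̂)/n) = √(0.178133/802) = 0.014903.
The 80% critical value is z* = 1.282.
Margin = 1.282·0.014903 = 0.01911.
Interval: 0.76808 ± 0.01911 → (0.749, 0.787).

(0.749, 0.787)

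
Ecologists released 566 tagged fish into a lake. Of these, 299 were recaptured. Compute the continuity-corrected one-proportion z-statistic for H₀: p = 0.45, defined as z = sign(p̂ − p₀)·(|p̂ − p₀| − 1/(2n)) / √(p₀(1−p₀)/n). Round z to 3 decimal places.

z = 3.701

p̂ = 299/566 = 0.52827. p̂ − p₀ = 0.078269.
1/(2n) = 0.000883.
Corrected numerator: |0.078269| − 0.000883 = 0.077386.
SE₀ = √(0.45·0.55/566) = 0.020911.
z = +0.077386/0.020911 = 3.701.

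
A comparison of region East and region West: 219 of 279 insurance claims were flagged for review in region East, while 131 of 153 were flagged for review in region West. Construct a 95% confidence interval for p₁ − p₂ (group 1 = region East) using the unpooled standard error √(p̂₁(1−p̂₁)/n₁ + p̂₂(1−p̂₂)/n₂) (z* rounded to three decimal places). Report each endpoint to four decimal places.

p̂₁ = 219/279 = 0.78495, p̂₂ = 131/153 = 0.85621; p̂₁ − p̂₂ = -0.07126.
SE = √(0.000605038 + 0.000804673) = √0.001409711 = 0.037546.
z* = 1.960 at the 95% level. Margin of error = 0.07359.
So the interval runs from -0.1449 to 0.0023.

(-0.1449, 0.0023)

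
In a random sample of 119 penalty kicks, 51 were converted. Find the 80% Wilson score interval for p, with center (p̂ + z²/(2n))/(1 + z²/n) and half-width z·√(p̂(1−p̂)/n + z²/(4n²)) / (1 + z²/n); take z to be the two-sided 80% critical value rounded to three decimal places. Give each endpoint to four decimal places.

(0.3718, 0.4873)

p̂ = 51/119 = 0.42857; z = 1.282, so z² = 1.643524.
Denominator 1 + z²/n = 1 + 1.643524/119 = 1.013811.
Center = (0.42857 + 0.006906)/1.013811 = 0.42954.
Radicand: p̂(1−p̂)/n + z²/(4n²) = 0.002057966 + 0.000029015 = 0.002086981.
Half-width = 1.282·√0.002086981/1.013811 = 0.05777.
Interval: 0.42954 ± 0.05777 → (0.3718, 0.4873).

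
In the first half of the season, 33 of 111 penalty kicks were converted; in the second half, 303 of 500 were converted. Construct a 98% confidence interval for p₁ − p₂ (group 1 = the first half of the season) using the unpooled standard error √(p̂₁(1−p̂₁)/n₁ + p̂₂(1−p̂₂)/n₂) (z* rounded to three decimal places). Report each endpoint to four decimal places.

p̂₁ = 33/111 = 0.29730, p̂₂ = 303/500 = 0.60600; p̂₁ − p̂₂ = -0.30870.
SE = √(0.001882087 + 0.000477528) = √0.002359615 = 0.048576.
The 98% critical value is z* = 2.326. Margin = 2.326·0.048576 = 0.11299.
Interval: -0.30870 ± 0.11299 → (-0.4217, -0.1957).

(-0.4217, -0.1957)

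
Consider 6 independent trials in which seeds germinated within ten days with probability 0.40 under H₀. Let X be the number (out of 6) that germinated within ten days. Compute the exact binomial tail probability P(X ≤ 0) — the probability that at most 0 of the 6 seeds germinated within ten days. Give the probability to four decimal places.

P = 0.0467

X is binomial with n = 6 and p = 0.40.
P(X ≤ 0) = C(6,0)·0.40^0·0.60^6.
= 0.046656 = 0.0467.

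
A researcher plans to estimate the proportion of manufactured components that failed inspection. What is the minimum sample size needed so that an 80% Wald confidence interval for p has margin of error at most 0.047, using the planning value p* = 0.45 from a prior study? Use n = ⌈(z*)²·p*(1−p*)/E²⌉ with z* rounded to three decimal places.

For 80% confidence, z* = 1.282.
p*(1−p*) = 0.2475.
(z*)²·p*(1−p*)/E² = 1.643524·0.2475/0.002209 = 184.143.
Rounding up, n = 185.

n = 185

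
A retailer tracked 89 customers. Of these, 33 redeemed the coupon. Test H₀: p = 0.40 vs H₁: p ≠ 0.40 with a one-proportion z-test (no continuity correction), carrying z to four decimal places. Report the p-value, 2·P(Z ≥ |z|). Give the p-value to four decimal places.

p̂ = 33/89 = 0.37079.
Under H₀, SE = √(p₀(1−p₀)/n) = √(0.40·0.60/89) = √0.002696629 = 0.051929.
z = (p̂ − p₀)/SE = (33/89 − 0.40)/0.051929 ≈ -0.5626.
From the standard normal, 2·P(Z ≥ |z|) = 0.5737.

p-value = 0.5737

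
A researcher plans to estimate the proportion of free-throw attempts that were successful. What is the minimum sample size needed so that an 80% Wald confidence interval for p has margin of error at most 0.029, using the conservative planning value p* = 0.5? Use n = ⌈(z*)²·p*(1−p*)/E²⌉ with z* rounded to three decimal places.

For 80% confidence, z* = 1.282.
p*(1−p*) = 0.2500.
Required n before rounding: 1.643524 × 0.2500 / 0.029² = 488.562.
Rounding up, n = 489.

n = 489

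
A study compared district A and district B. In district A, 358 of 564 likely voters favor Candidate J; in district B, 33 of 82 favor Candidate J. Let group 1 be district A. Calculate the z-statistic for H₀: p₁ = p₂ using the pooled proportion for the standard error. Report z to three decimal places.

Sample proportions: p̂₁ = 358/564 = 0.63475 and p̂₂ = 33/82 = 0.40244.
Pooled p̂ = (358+33)/(564+82) = 391/646 = 0.60526.
SE = √[p̂(1−p̂)(1/n₁+1/n₂)] = √[0.60526·0.39474·(1/564+1/82)] ≈ 0.057769.
z = 0.23231/0.057769 = 4.021.

z = 4.021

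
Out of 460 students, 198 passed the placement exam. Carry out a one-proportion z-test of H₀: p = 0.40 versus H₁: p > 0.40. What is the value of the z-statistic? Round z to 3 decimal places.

p̂ = 198/460 = 0.43043.
Under H₀, SE = √(p₀(1−p₀)/n) = √(0.40·0.60/460) = √0.000521739 = 0.022842.
z = (p̂ − p₀)/SE = (0.43043 − 0.40)/0.022842 = 1.332.

z = 1.332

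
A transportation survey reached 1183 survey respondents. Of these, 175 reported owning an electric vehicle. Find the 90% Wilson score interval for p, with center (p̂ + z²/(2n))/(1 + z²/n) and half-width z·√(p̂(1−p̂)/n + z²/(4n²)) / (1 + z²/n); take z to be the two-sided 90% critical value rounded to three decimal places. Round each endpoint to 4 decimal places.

(0.1318, 0.1657)

p̂ = 175/1183 = 0.14793; z = 1.645, so z² = 2.706025.
1 + z²/n = 1.002287.
Center = (0.14793 + 0.001144)/1.002287 = 0.14873.
Radicand: p̂(1−p̂)/n + z²/(4n²) = 0.000106548 + 0.000000483 = 0.000107031.
Half-width = 1.645·√0.000107031/1.002287 = 0.01698.
CI: 0.14873 ± 0.01698 = (0.1318, 0.1657).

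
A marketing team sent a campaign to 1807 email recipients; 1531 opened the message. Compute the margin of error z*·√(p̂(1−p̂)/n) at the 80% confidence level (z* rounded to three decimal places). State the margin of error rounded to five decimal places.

ME = 0.01085

With x = 1531 successes in n = 1807, p̂ = 0.84726.
SE = √(p̂(1−p̂)/n) = √(0.129410/1807) = 0.008463.
z* = 1.282 at the 80% level.
Margin of error = z*·SE = 1.282 × 0.008463 = 0.01085.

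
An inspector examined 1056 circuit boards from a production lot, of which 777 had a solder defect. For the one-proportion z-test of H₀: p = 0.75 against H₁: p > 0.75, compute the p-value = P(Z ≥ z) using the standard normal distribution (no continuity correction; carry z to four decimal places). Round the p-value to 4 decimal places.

Sample proportion p̂ = 777/1056 = 0.73580.
SE₀ = √(0.75·0.25/1056) = 0.013325.
Test statistic (full precision, shown to 4 dp): z = (777/1056 − 0.75)/SE₀ ≈ -1.0660.
p-value = P(Z ≥ z) with z = -1.0660 → 0.8568.

p-value = 0.8568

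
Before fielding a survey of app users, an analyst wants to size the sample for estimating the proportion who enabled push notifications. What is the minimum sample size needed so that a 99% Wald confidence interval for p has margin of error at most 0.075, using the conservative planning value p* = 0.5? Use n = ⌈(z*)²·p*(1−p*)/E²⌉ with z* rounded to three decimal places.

z* = 2.576 at the 99% level.
p*(1−p*) = 0.50·0.50 = 0.2500.
(z*)²·p*(1−p*)/E² = 6.635776·0.2500/0.005625 = 294.923.
⌈294.923⌉ = 295.

n = 295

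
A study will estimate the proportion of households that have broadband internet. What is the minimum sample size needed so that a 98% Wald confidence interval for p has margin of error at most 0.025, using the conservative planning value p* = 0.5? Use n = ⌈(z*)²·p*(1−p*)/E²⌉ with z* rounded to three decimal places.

The 98% critical value is z* = 2.326.
p*(1−p*) = 0.50·0.50 = 0.2500.
Required n before rounding: 5.410276 × 0.2500 / 0.025² = 2164.110.
Rounding up, n = 2165.

n = 2165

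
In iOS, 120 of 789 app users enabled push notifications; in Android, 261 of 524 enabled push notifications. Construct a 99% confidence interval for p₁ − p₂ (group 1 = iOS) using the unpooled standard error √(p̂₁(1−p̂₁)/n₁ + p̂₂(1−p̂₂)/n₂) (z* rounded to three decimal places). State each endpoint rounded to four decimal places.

(-0.4112, -0.2808)

p̂₁ = 0.15209, p̂₂ = 0.49809, so the observed difference is -0.34600.
SE = √(0.000163447 + 0.000477092) = √0.000640539 = 0.025309.
z* = 2.576 at the 99% level. Margin of error = 0.06520.
CI: -0.34600 ± 0.06520 = (-0.4112, -0.2808).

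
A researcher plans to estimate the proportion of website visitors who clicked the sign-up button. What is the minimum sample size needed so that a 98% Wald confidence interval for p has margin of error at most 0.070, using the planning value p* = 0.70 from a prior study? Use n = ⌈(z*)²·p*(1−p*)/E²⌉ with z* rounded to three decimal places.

n = 232

z* = 2.326 at the 98% level.
p*(1−p*) = 0.2100.
(z*)²·p*(1−p*)/E² = 5.410276·0.2100/0.004900 = 231.869.
⌈231.869⌉ = 232.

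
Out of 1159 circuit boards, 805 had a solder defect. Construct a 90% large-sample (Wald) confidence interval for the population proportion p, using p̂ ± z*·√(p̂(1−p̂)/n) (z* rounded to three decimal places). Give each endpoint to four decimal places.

With x = 805 successes in n = 1159, p̂ = 0.69456.
SE(p̂) = √(0.69456·0.30544/1159) = 0.013529.
z* = 1.645 at the 90% level.
Margin = 1.645·0.013529 = 0.02226.
Interval: 0.69456 ± 0.02226 → (0.6723, 0.7168).

(0.6723, 0.7168)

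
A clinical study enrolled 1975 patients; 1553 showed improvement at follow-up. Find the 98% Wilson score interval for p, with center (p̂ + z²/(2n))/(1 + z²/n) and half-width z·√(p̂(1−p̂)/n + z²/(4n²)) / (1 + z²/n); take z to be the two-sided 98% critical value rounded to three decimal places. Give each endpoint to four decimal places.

Here p̂ = 1553/1975 = 0.78633 and z = 2.326 (z² = 5.410276).
1 + z²/n = 1.002739.
Center = (0.78633 + 0.001370)/1.002739 = 0.78555.
Radicand: p̂(1−p̂)/n + z²/(4n²) = 0.000085071 + 0.000000347 = 0.000085418.
Half-width = z·√(radicand)/denom = 2.326·0.009242/1.002739 = 0.02144.
CI: 0.78555 ± 0.02144 = (0.7641, 0.8070).

(0.7641, 0.8070)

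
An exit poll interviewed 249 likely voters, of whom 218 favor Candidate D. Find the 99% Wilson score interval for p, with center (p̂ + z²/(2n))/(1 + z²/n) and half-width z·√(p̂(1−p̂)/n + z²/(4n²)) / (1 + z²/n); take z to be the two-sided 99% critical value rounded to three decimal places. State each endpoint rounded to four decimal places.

(0.8117, 0.9198)

Here p̂ = 218/249 = 0.87550 and z = 2.576 (z² = 6.635776).
Denominator 1 + z²/n = 1 + 6.635776/249 = 1.026650.
Center = (0.87550 + 0.013325)/1.026650 = 0.86575.
Radicand: p̂(1−p̂)/n + z²/(4n²) = 0.000437744 + 0.000026757 = 0.000464501.
Half-width = 2.576·√0.000464501/1.026650 = 0.05408.
So the interval runs from 0.8117 to 0.9198.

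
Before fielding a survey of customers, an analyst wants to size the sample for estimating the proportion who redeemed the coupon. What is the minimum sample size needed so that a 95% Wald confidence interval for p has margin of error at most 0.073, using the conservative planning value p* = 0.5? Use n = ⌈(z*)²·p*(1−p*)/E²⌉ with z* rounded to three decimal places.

The 95% critical value is z* = 1.960.
p*(1−p*) = 0.2500.
Required n before rounding: 3.841600 × 0.2500 / 0.073² = 180.221.
Rounding up, n = 181.

n = 181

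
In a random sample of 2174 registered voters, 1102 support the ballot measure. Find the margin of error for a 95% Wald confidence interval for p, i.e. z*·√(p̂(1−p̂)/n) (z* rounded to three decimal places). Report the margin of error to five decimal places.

With x = 1102 successes in n = 2174, p̂ = 0.50690.
SE(p̂) = √(0.50690·0.49310/2174) = 0.010723.
The 95% critical value is z* = 1.960.
So ME = 0.02102.

ME = 0.02102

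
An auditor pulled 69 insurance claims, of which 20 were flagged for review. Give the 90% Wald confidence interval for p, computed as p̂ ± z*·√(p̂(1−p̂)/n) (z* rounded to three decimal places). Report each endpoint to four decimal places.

The sample proportion is 20/69 = 0.28986.
SE = √(p̂(1−p̂)/n) = √(0.205839/69) = 0.054618.
The 90% critical value is z* = 1.645.
Margin of error: 1.645 × 0.054618 = 0.08985.
CI: 0.28986 ± 0.08985 = (0.2000, 0.3797).

(0.2000, 0.3797)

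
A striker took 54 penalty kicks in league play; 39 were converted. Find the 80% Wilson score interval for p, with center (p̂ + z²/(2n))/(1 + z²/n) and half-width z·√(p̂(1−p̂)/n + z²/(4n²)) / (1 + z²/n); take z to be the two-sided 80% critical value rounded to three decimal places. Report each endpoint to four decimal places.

(0.6384, 0.7929)

Here p̂ = 39/54 = 0.72222 and z = 1.282 (z² = 1.643524).
Denominator 1 + z²/n = 1 + 1.643524/54 = 1.030436.
Adjusted center: (0.72222 + z²/(2n))/1.030436 = 0.71566.
Radicand: p̂(1−p̂)/n + z²/(4n²) = 0.003715135 + 0.000140906 = 0.003856041.
Half-width = z·√(radicand)/denom = 1.282·0.062097/1.030436 = 0.07726.
Interval: 0.71566 ± 0.07726 → (0.6384, 0.7929).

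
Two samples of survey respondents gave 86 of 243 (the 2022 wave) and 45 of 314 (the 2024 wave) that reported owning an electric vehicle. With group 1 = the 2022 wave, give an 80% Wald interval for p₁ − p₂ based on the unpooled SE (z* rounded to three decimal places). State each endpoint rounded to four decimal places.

(0.1638, 0.2574)

p̂₁ = 0.35391, p̂₂ = 0.14331, so the observed difference is 0.21060.
Unpooled SE = √(p̂₁(1−p̂₁)/n₁ + p̂₂(1−p̂₂)/n₂) = √(0.000940978 + 0.000390999) = 0.036496.
The 80% critical value is z* = 1.282. Margin of error = 0.04679.
Interval: 0.21060 ± 0.04679 → (0.1638, 0.2574).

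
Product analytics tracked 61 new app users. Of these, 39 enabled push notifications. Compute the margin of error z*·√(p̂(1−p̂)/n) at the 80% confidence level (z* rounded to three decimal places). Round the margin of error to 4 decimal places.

ME = 0.0788

Sample proportion p̂ = 39/61 = 0.63934.
SE = √(p̂(1−p̂)/n) = √(0.230583/61) = 0.061482.
For 80% confidence, z* = 1.282.
So ME = 0.0788.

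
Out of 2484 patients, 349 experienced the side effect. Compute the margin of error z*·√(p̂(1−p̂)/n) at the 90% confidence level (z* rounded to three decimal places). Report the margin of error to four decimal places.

With x = 349 successes in n = 2484, p̂ = 0.14050.
Standard error of p̂: √(0.120759/2484) = √0.000048615 = 0.006972.
For 90% confidence, z* = 1.645.
So ME = 0.0115.

ME = 0.0115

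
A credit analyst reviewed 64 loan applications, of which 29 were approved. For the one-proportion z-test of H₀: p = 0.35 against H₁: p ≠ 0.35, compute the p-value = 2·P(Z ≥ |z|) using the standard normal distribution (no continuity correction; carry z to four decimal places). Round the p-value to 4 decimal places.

p-value = 0.0837

With x = 29 successes in n = 64, p̂ = 0.45312.
Under H₀, SE = √(p₀(1−p₀)/n) = √(0.35·0.65/64) = √0.003554687 = 0.059621.
Test statistic (full precision, shown to 4 dp): z = (29/64 − 0.35)/SE₀ ≈ 1.7297.
p-value = 2·P(Z ≥ |z|) with z = 1.7297 → 0.0837.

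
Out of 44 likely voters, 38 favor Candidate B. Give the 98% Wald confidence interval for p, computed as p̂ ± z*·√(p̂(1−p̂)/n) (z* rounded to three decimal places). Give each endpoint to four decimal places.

(0.7433, 0.9840)

Sample proportion p̂ = 38/44 = 0.86364.
SE(p̂) = √(0.86364·0.13636/44) = 0.051735.
z* = 2.326 at the 98% level.
Margin = 2.326·0.051735 = 0.12034.
CI: 0.86364 ± 0.12034 = (0.7433, 0.9840).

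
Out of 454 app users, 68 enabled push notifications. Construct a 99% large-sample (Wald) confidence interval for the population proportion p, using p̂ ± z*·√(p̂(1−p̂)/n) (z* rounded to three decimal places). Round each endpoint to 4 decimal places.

With x = 68 successes in n = 454, p̂ = 0.14978.
Standard error of p̂: √(0.127346/454) = √0.000280497 = 0.016748.
The 99% critical value is z* = 2.576.
Margin = 2.576·0.016748 = 0.04314.
Interval: 0.14978 ± 0.04314 → (0.1066, 0.1929).

(0.1066, 0.1929)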